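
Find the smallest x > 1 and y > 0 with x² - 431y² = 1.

We seek the smallest positive integers (x, y) with x² - 431y² = 1, i.e., x² = 431y² + 1.
Try successive y values:
y = 1: x² = 431·1² + 1 = 432, not a perfect square
y = 2: x² = 431·2² + 1 = 1725, not a perfect square
y = 3: x² = 431·3² + 1 = 3880, not a perfect square
... continuing the search (or via continued fractions) ...
y = 7300423: x² = 431·7300423² + 1 = 22970651846918400, x = 151560720 ✓

Verify: 151560720² - 431·7300423² = 22970651846918400 - 22970651846918399 = 1 ✓

x = 151560720, y = 7300423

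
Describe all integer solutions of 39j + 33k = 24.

Step 1: Compute gcd(39, 33) = 3.
Since 3 divides 24, solutions exist.

Step 2: Find a particular solution using extended Euclidean algorithm.
We get j₀ = -40, k₀ = 48.
Check: 39*-40 + 33*48 = 24 = 24 ✓

Step 3: Write the general solution.
j = -40 + (33/3)t = -40 + 11t
k = 48 - (39/3)t = 48 - 13t
for any integer t.

j = -40 + 11t, k = 48 - 13t for integer t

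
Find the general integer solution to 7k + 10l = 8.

Step 1: Compute gcd(7, 10) = 1.
Since 1 divides 8, solutions exist.

Step 2: Find a particular solution using extended Euclidean algorithm.
We get k₀ = 24, l₀ = -16.
Check: 7*24 + 10*-16 = 8 = 8 ✓

Step 3: Write the general solution.
k = 24 + (10/1)t = 24 + 10t
l = -16 - (7/1)t = -16 - 7t
for any integer t.

k = 24 + 10t, l = -16 - 7t for integer t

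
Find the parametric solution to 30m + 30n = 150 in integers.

Step 1: Compute gcd(30, 30) = 30.
Since 30 divides 150, solutions exist.

Step 2: Find a particular solution using extended Euclidean algorithm.
We get m₀ = 0, n₀ = 5.
Check: 30*0 + 30*5 = 150 = 150 ✓

Step 3: Write the general solution.
m = 0 + (30/30)t = 0 + 1t
n = 5 - (30/30)t = 5 - 1t
for any integer t.

m = 0 + 1t, n = 5 - 1t for integer t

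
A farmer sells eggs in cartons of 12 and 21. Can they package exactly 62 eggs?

We need non-negative a, b with 12a + 21b = 62.
gcd(12, 21) = 3, and 3 does not divide 62.
No integer solutions exist.

No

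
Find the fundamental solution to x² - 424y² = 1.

We seek the smallest positive integers (x, y) with x² - 424y² = 1, i.e., x² = 424y² + 1.
Try successive y values:
y = 1: x² = 424·1² + 1 = 425, not a perfect square
y = 2: x² = 424·2² + 1 = 1697, not a perfect square
y = 3: x² = 424·3² + 1 = 3817, not a perfect square
... continuing the search (or via continued fractions) ...
y = 1557945: x² = 424·1557945² + 1 = 1029129672162601, x = 32080051 ✓

Verify: 32080051² - 424·1557945² = 1029129672162601 - 1029129672162600 = 1 ✓

x = 32080051, y = 1557945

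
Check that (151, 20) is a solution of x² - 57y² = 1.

Compute x² = 151² = 22801
Compute 57y² = 57·20² = 57·400 = 22800
x² - 57y² = 22801 - 22800 = 1
Since this equals 1, (151, 20) is a solution.

Yes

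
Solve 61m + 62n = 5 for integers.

Step 1: Check solvability.
gcd(61, 62) = 1
Since 1 divides 5, solutions exist.

Step 2: Apply extended Euclidean algorithm to find gcd.
We find integers such that 61*x0 + 62*y0 = 1

Step 3: Scale the particular solution.
Multiply by 5/1 = 5:
m = -5, n = 5

Step 4: Verify.
61*(-5) + 62*(5) = 5 = 5 ✓

m = -5, n = 5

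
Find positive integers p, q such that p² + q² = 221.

Search for p with 221 - p² a perfect square.
p = 5: 221 - 5² = 221 - 25 = 196 = 14² ✓
So p = 5, q = 14.

p = 5, q = 14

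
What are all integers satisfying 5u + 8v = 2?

Step 1: Compute gcd(5, 8) = 1.
Since 1 divides 2, solutions exist.

Step 2: Find a particular solution using extended Euclidean algorithm.
We get u₀ = -6, v₀ = 4.
Check: 5*-6 + 8*4 = 2 = 2 ✓

Step 3: Write the general solution.
u = -6 + (8/1)t = -6 + 8t
v = 4 - (5/1)t = 4 - 5t
for any integer t.

u = -6 + 8t, v = 4 - 5t for integer t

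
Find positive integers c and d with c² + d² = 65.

We need to find integers c, d > 0 such that c² + d² = 65.
Trying c = 1: d² = 65 - 1² = 65 - 1 = 64
d = 8
Check: 1² + 8² = 1 + 64 = 65 ✓

65 = 1² + 8²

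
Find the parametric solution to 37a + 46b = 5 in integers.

Step 1: Compute gcd(37, 46) = 1.
Since 1 divides 5, solutions exist.

Step 2: Find a particular solution using extended Euclidean algorithm.
We get a₀ = 25, b₀ = -20.
Check: 37*25 + 46*-20 = 5 = 5 ✓

Step 3: Write the general solution.
a = 25 + (46/1)t = 25 + 46t
b = -20 - (37/1)t = -20 - 37t
for any integer t.

a = 25 + 46t, b = -20 - 37t for integer t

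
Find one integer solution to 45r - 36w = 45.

Step 1: Check solvability.
gcd(45, 36) = 9
Since 9 divides 45, solutions exist.

Step 2: Apply extended Euclidean algorithm to find gcd.
We find integers such that 45*x0 + 36*y0 = 9

Step 3: Scale the particular solution.
Multiply by 45/9 = 5:
r = 5, w = 5

Step 4: Verify.
45*(5) - 36*(5) = 45 = 45 ✓

r = 5, w = 5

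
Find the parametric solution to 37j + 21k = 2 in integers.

Step 1: Compute gcd(37, 21) = 1.
Since 1 divides 2, solutions exist.

Step 2: Find a particular solution using extended Euclidean algorithm.
We get j₀ = 8, k₀ = -14.
Check: 37*8 + 21*-14 = 2 = 2 ✓

Step 3: Write the general solution.
j = 8 + (21/1)t = 8 + 21t
k = -14 - (37/1)t = -14 - 37t
for any integer t.

j = 8 + 21t, k = -14 - 37t for integer t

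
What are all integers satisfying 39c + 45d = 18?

Step 1: Compute gcd(39, 45) = 3.
Since 3 divides 18, solutions exist.

Step 2: Find a particular solution using extended Euclidean algorithm.
We get c₀ = 42, d₀ = -36.
Check: 39*42 + 45*-36 = 18 = 18 ✓

Step 3: Write the general solution.
c = 42 + (45/3)t = 42 + 15t
d = -36 - (39/3)t = -36 - 13t
for any integer t.

c = 42 + 15t, d = -36 - 13t for integer t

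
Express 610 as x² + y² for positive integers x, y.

We need to find integers x, y > 0 such that x² + y² = 610.
Trying x = 9: y² = 610 - 9² = 610 - 81 = 529
y = 23
Check: 9² + 23² = 81 + 529 = 610 ✓

610 = 9² + 23²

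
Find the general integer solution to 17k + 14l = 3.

Step 1: Compute gcd(17, 14) = 1.
Since 1 divides 3, solutions exist.

Step 2: Find a particular solution using extended Euclidean algorithm.
We get k₀ = 15, l₀ = -18.
Check: 17*15 + 14*-18 = 3 = 3 ✓

Step 3: Write the general solution.
k = 15 + (14/1)t = 15 + 14t
l = -18 - (17/1)t = -18 - 17t
for any integer t.

k = 15 + 14t, l = -18 - 17t for integer t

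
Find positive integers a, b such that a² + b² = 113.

Search for a with 113 - a² a perfect square.
a = 7: 113 - 7² = 113 - 49 = 64 = 8² ✓
So a = 7, b = 8.

a = 7, b = 8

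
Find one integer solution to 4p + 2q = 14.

Step 1: Check solvability.
gcd(4, 2) = 2
Since 2 divides 14, solutions exist.

Step 2: Apply extended Euclidean algorithm to find gcd.
We find integers such that 4*x0 + 2*y0 = 2

Step 3: Scale the particular solution.
Multiply by 14/2 = 7:
p = 0, q = 7

Step 4: Verify.
4*(0) + 2*(7) = 14 = 14 ✓

p = 0, q = 7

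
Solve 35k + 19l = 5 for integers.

Step 1: Check solvability.
gcd(35, 19) = 1
Since 1 divides 5, solutions exist.

Step 2: Apply extended Euclidean algorithm to find gcd.
We find integers such that 35*x0 + 19*y0 = 1

Step 3: Scale the particular solution.
Multiply by 5/1 = 5:
k = 30, l = -55

Step 4: Verify.
35*(30) + 19*(-55) = 5 = 5 ✓

k = 30, l = -55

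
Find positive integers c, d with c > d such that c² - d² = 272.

Factor: c² - d² = (c+d)(c-d) = 272.
We need two factors of 272 with the same parity.
Use c+d = 136 and c-d = 2 (product 136·2 = 272).
Adding: 2c = 138, so c = 69.
Subtracting: 2d = 134, so d = 67.
Check: 69² - 67² = 4761 - 4489 = 272 ✓

c = 69, d = 67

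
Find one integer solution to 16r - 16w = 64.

Step 1: Check solvability.
gcd(16, 16) = 16
Since 16 divides 64, solutions exist.

Step 2: Apply extended Euclidean algorithm to find gcd.
We find integers such that 16*x0 + 16*y0 = 16

Step 3: Scale the particular solution.
Multiply by 64/16 = 4:
r = 0, w = -4

Step 4: Verify.
16*(0) - 16*(-4) = 64 = 64 ✓

r = 0, w = -4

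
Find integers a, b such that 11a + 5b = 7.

Step 1: Check solvability.
gcd(11, 5) = 1
Since 1 divides 7, solutions exist.

Step 2: Apply extended Euclidean algorithm to find gcd.
We find integers such that 11*x0 + 5*y0 = 1

Step 3: Scale the particular solution.
Multiply by 7/1 = 7:
a = 7, b = -14

Step 4: Verify.
11*(7) + 5*(-14) = 7 = 7 ✓

a = 7, b = -14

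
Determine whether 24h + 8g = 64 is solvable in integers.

Step 1: Compute gcd(24, 8).
gcd(24, 8) = 8

Step 2: Check divisibility.
Does 8 divide 64? 64 = 8 x 8, so yes.

By the theorem on linear Diophantine equations, 24h + 8g = 64 has integer solutions if and only if gcd(24, 8) divides 64. Since 8 | 64, solutions exist.

Yes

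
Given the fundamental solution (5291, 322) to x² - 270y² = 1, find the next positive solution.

Solutions to x² - Dy² = 1 are generated by powers of (x₀ + y₀√D).
The next solution satisfies x₁ + y₁√270 = (x₀ + y₀√270)², giving:
x₁ = x₀² + 270y₀² = 5291² + 270·322² = 27994681 + 27994680 = 55989361
y₁ = 2x₀y₀ = 2·5291·322 = 3407404

Verify: 55989361² - 270·3407404² = 3134808545188321 - 3134808545188320 = 1 ✓

x = 55989361, y = 3407404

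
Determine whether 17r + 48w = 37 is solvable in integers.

Step 1: Compute gcd(17, 48).
gcd(17, 48) = 1

Step 2: Check divisibility.
Does 1 divide 37? 37 = 1 x 37, so yes.

By the theorem on linear Diophantine equations, 17r + 48w = 37 has integer solutions if and only if gcd(17, 48) divides 37. Since 1 | 37, solutions exist.

Yes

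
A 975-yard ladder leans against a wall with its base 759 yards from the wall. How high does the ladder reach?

The ladder, wall, and ground form a right triangle with hypotenuse 975 and one leg 759.
By the Pythagorean theorem: h² = 975² - 759² = 950625 - 576081 = 374544
h = √374544 = 612 yards

612 yards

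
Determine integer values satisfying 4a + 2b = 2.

Step 1: Check solvability.
gcd(4, 2) = 2
Since 2 divides 2, solutions exist.

Step 2: Apply extended Euclidean algorithm to find gcd.
We find integers such that 4*x0 + 2*y0 = 2

Step 3: Scale the particular solution.
Multiply by 2/2 = 1:
a = 0, b = 1

Step 4: Verify.
4*(0) + 2*(1) = 2 = 2 ✓

a = 0, b = 1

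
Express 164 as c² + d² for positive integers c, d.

We need to find integers c, d > 0 such that c² + d² = 164.
Trying c = 8: d² = 164 - 8² = 164 - 64 = 100
d = 10
Check: 8² + 10² = 64 + 100 = 164 ✓

164 = 8² + 10²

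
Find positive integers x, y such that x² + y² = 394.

Search for x with 394 - x² a perfect square.
x = 13: 394 - 13² = 394 - 169 = 225 = 15² ✓
So x = 13, y = 15.

x = 13, y = 15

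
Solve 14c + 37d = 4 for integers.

Step 1: Check solvability.
gcd(14, 37) = 1
Since 1 divides 4, solutions exist.

Step 2: Apply extended Euclidean algorithm to find gcd.
We find integers such that 14*x0 + 37*y0 = 1

Step 3: Scale the particular solution.
Multiply by 4/1 = 4:
c = 32, d = -12

Step 4: Verify.
14*(32) + 37*(-12) = 4 = 4 ✓

c = 32, d = -12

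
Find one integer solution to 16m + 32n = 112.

Step 1: Check solvability.
gcd(16, 32) = 16
Since 16 divides 112, solutions exist.

Step 2: Apply extended Euclidean algorithm to find gcd.
We find integers such that 16*x0 + 32*y0 = 16

Step 3: Scale the particular solution.
Multiply by 112/16 = 7:
m = 7, n = 0

Step 4: Verify.
16*(7) + 32*(0) = 112 = 112 ✓

m = 7, n = 0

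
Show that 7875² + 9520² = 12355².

Compute a² + b² = 7875² + 9520² = 62015625 + 90630400 = 152646025
Compute c² = 12355² = 152646025
Since 152646025 = 152646025, confirmed.

Yes, it is a Pythagorean triple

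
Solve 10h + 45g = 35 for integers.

Step 1: Check solvability.
gcd(10, 45) = 5
Since 5 divides 35, solutions exist.

Step 2: Apply extended Euclidean algorithm to find gcd.
We find integers such that 10*x0 + 45*y0 = 5

Step 3: Scale the particular solution.
Multiply by 35/5 = 7:
h = -28, g = 7

Step 4: Verify.
10*(-28) + 45*(7) = 35 = 35 ✓

h = -28, g = 7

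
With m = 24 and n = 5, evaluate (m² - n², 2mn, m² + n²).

a = m² - n² = 576 - 25 = 551
b = 2mn = 2·24·5 = 240
c = m² + n² = 576 + 25 = 601
Verify: 551² + 240² = 303601 + 57600 = 361201 = 601² ✓

(551, 240, 601)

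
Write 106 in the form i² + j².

We need to find integers i, j > 0 such that i² + j² = 106.
Trying i = 5: j² = 106 - 5² = 106 - 25 = 81
j = 9
Check: 5² + 9² = 25 + 81 = 106 ✓

106 = 5² + 9²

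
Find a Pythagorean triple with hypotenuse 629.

We need a² + b² = 629² = 395641.
Trying: 429² + 460² = 184041 + 211600 = 395641 ✓

(429, 460, 629)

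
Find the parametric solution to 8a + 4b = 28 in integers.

Step 1: Compute gcd(8, 4) = 4.
Since 4 divides 28, solutions exist.

Step 2: Find a particular solution using extended Euclidean algorithm.
We get a₀ = 0, b₀ = 7.
Check: 8*0 + 4*7 = 28 = 28 ✓

Step 3: Write the general solution.
a = 0 + (4/4)t = 0 + 1t
b = 7 - (8/4)t = 7 - 2t
for any integer t.

a = 0 + 1t, b = 7 - 2t for integer t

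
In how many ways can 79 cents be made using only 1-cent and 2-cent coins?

We need non-negative integers (x, y) with 1x + 2y = 79.
For each x from 0 to 79, check if (79 - 1x) is a non-negative multiple of 2.
Solutions (x, y): (1,39), (3,38), (5,37), (7,36), ...
Count: 40

40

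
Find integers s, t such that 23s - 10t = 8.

Step 1: Check solvability.
gcd(23, 10) = 1
Since 1 divides 8, solutions exist.

Step 2: Apply extended Euclidean algorithm to find gcd.
We find integers such that 23*x0 + 10*y0 = 1

Step 3: Scale the particular solution.
Multiply by 8/1 = 8:
s = -24, t = -56

Step 4: Verify.
23*(-24) - 10*(-56) = 8 = 8 ✓

s = -24, t = -56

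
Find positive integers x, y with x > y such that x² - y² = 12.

Factor: x² - y² = (x+y)(x-y) = 12.
We need two factors of 12 with the same parity.
Use x+y = 6 and x-y = 2 (product 6·2 = 12).
Adding: 2x = 8, so x = 4.
Subtracting: 2y = 4, so y = 2.
Check: 4² - 2² = 16 - 4 = 12 ✓

x = 4, y = 2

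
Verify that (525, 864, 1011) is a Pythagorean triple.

Compute a² + b² = 525² + 864² = 275625 + 746496 = 1022121
Compute c² = 1011² = 1022121
Since 1022121 = 1022121, confirmed.

Yes, it is a Pythagorean triple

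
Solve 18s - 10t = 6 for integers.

Step 1: Check solvability.
gcd(18, 10) = 2
Since 2 divides 6, solutions exist.

Step 2: Apply extended Euclidean algorithm to find gcd.
We find integers such that 18*x0 + 10*y0 = 2

Step 3: Scale the particular solution.
Multiply by 6/2 = 3:
s = -3, t = -6

Step 4: Verify.
18*(-3) - 10*(-6) = 6 = 6 ✓

s = -3, t = -6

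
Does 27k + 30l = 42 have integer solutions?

Step 1: Compute gcd(27, 30).
gcd(27, 30) = 3

Step 2: Check divisibility.
Does 3 divide 42? 42 = 3 x 14, so yes.

By the theorem on linear Diophantine equations, 27k + 30l = 42 has integer solutions if and only if gcd(27, 30) divides 42. Since 3 | 42, solutions exist.

Yes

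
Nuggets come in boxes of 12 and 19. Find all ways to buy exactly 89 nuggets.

We need non-negative integers (x, y) with 12x + 19y = 89.
For each x in 0..7, check if 89 - 12x is a non-negative multiple of 19.
No x yields an integer y ≥ 0.

No solution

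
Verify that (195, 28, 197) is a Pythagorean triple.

Compute a² + b²:
195² + 28² = 38025 + 784 = 38809
Compute c²:
197² = 38809
Since 38809 = 38809, it is a Pythagorean triple.

Yes, it is a Pythagorean triple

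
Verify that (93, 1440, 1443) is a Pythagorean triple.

Compute a² + b²:
93² + 1440² = 8649 + 2073600 = 2082249
Compute c²:
1443² = 2082249
Since 2082249 = 2082249, it is a Pythagorean triple.

Yes, it is a Pythagorean triple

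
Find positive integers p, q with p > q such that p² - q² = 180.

Factor: p² - q² = (p+q)(p-q) = 180.
We need two factors of 180 with the same parity.
Use p+q = 90 and p-q = 2 (product 90·2 = 180).
Adding: 2p = 92, so p = 46.
Subtracting: 2q = 88, so q = 44.
Check: 46² - 44² = 2116 - 1936 = 180 ✓

p = 46, q = 44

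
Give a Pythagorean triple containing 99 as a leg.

We need the other leg and hypotenuse such that 99² + x² = c².
Take x = 168, c = 195: 99² + 168² = 9801 + 28224 = 38025 = 195² ✓
Triple: (99, 168, 195)

(99, 168, 195)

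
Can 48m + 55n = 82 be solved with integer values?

Step 1: Compute gcd(48, 55).
gcd(48, 55) = 1

Step 2: Check divisibility.
Does 1 divide 82? 82 = 1 x 82, so yes.

By the theorem on linear Diophantine equations, 48m + 55n = 82 has integer solutions if and only if gcd(48, 55) divides 82. Since 1 | 82, solutions exist.

Yes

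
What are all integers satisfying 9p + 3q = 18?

Step 1: Compute gcd(9, 3) = 3.
Since 3 divides 18, solutions exist.

Step 2: Find a particular solution using extended Euclidean algorithm.
We get p₀ = 0, q₀ = 6.
Check: 9*0 + 3*6 = 18 = 18 ✓

Step 3: Write the general solution.
p = 0 + (3/3)t = 0 + 1t
q = 6 - (9/3)t = 6 - 3t
for any integer t.

p = 0 + 1t, q = 6 - 3t for integer t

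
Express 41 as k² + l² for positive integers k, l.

We need to find integers k, l > 0 such that k² + l² = 41.
Trying k = 4: l² = 41 - 4² = 41 - 16 = 25
l = 5
Check: 4² + 5² = 16 + 25 = 41 ✓

41 = 4² + 5²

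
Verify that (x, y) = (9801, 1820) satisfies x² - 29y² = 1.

Compute x² = 9801² = 96059601
Compute 29y² = 29·1820² = 29·3312400 = 96059600
x² - 29y² = 96059601 - 96059600 = 1
Since this equals 1, (9801, 1820) is a solution.

Yes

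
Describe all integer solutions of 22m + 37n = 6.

Step 1: Compute gcd(22, 37) = 1.
Since 1 divides 6, solutions exist.

Step 2: Find a particular solution using extended Euclidean algorithm.
We get m₀ = -30, n₀ = 18.
Check: 22*-30 + 37*18 = 6 = 6 ✓

Step 3: Write the general solution.
m = -30 + (37/1)t = -30 + 37t
n = 18 - (22/1)t = 18 - 22t
for any integer t.

m = -30 + 37t, n = 18 - 22t for integer t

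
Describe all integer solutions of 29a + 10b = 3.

Step 1: Compute gcd(29, 10) = 1.
Since 1 divides 3, solutions exist.

Step 2: Find a particular solution using extended Euclidean algorithm.
We get a₀ = -3, b₀ = 9.
Check: 29*-3 + 10*9 = 3 = 3 ✓

Step 3: Write the general solution.
a = -3 + (10/1)t = -3 + 10t
b = 9 - (29/1)t = 9 - 29t
for any integer t.

a = -3 + 10t, b = 9 - 29t for integer t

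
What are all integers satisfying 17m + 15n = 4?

Step 1: Compute gcd(17, 15) = 1.
Since 1 divides 4, solutions exist.

Step 2: Find a particular solution using extended Euclidean algorithm.
We get m₀ = -28, n₀ = 32.
Check: 17*-28 + 15*32 = 4 = 4 ✓

Step 3: Write the general solution.
m = -28 + (15/1)t = -28 + 15t
n = 32 - (17/1)t = 32 - 17t
for any integer t.

m = -28 + 15t, n = 32 - 17t for integer t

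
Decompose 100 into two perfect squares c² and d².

We need to find integers c, d > 0 such that c² + d² = 100.
Trying c = 6: d² = 100 - 6² = 100 - 36 = 64
d = 8
Check: 6² + 8² = 36 + 64 = 100 ✓

100 = 6² + 8²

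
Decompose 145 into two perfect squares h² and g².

We need to find integers h, g > 0 such that h² + g² = 145.
Trying h = 1: g² = 145 - 1² = 145 - 1 = 144
g = 12
Check: 1² + 12² = 1 + 144 = 145 ✓

145 = 1² + 12²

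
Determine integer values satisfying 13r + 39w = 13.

Step 1: Check solvability.
gcd(13, 39) = 13
Since 13 divides 13, solutions exist.

Step 2: Apply extended Euclidean algorithm to find gcd.
We find integers such that 13*x0 + 39*y0 = 13

Step 3: Scale the particular solution.
Multiply by 13/13 = 1:
r = 1, w = 0

Step 4: Verify.
13*(1) + 39*(0) = 13 = 13 ✓

r = 1, w = 0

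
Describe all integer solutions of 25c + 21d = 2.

Step 1: Compute gcd(25, 21) = 1.
Since 1 divides 2, solutions exist.

Step 2: Find a particular solution using extended Euclidean algorithm.
We get c₀ = -10, d₀ = 12.
Check: 25*-10 + 21*12 = 2 = 2 ✓

Step 3: Write the general solution.
c = -10 + (21/1)t = -10 + 21t
d = 12 - (25/1)t = 12 - 25t
for any integer t.

c = -10 + 21t, d = 12 - 25t for integer t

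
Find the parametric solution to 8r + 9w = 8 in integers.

Step 1: Compute gcd(8, 9) = 1.
Since 1 divides 8, solutions exist.

Step 2: Find a particular solution using extended Euclidean algorithm.
We get r₀ = -8, w₀ = 8.
Check: 8*-8 + 9*8 = 8 = 8 ✓

Step 3: Write the general solution.
r = -8 + (9/1)t = -8 + 9t
w = 8 - (8/1)t = 8 - 8t
for any integer t.

r = -8 + 9t, w = 8 - 8t for integer t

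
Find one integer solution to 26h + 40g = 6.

Step 1: Check solvability.
gcd(26, 40) = 2
Since 2 divides 6, solutions exist.

Step 2: Apply extended Euclidean algorithm to find gcd.
We find integers such that 26*x0 + 40*y0 = 2

Step 3: Scale the particular solution.
Multiply by 6/2 = 3:
h = -9, g = 6

Step 4: Verify.
26*(-9) + 40*(6) = 6 = 6 ✓

h = -9, g = 6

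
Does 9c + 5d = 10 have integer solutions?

Step 1: Compute gcd(9, 5).
gcd(9, 5) = 1

Step 2: Check divisibility.
Does 1 divide 10? 10 = 1 x 10, so yes.

By the theorem on linear Diophantine equations, 9c + 5d = 10 has integer solutions if and only if gcd(9, 5) divides 10. Since 1 | 10, solutions exist.

Yes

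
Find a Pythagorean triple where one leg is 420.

We need the other leg and hypotenuse such that 420² + x² = c².
Take x = 341, c = 541: 420² + 341² = 176400 + 116281 = 292681 = 541² ✓
Triple: (341, 420, 541)

(341, 420, 541)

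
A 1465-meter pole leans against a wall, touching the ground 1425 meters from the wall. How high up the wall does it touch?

The ladder, wall, and ground form a right triangle with hypotenuse 1465 and one leg 1425.
By the Pythagorean theorem: h² = 1465² - 1425² = 2146225 - 2030625 = 115600
h = √115600 = 340 meters

340 meters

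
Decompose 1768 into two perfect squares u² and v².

We need to find integers u, v > 0 such that u² + v² = 1768.
Trying u = 2: v² = 1768 - 2² = 1768 - 4 = 1764
v = 42
Check: 2² + 42² = 4 + 1764 = 1768 ✓

1768 = 2² + 42²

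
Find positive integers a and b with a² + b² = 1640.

We need to find integers a, b > 0 such that a² + b² = 1640.
Trying a = 14: b² = 1640 - 14² = 1640 - 196 = 1444
b = 38
Check: 14² + 38² = 196 + 1444 = 1640 ✓

1640 = 14² + 38²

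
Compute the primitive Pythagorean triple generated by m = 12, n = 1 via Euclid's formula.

a = m² - n² = 144 - 1 = 143
b = 2mn = 2·12·1 = 24
c = m² + n² = 144 + 1 = 145
Verify: 143² + 24² = 20449 + 576 = 21025 = 145² ✓

(143, 24, 145)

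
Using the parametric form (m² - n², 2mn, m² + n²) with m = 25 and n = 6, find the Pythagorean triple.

a = m² - n² = 25² - 6² = 625 - 36 = 589
b = 2mn = 2·25·6 = 300
c = m² + n² = 625 + 36 = 661
Verify: 589² + 300² = 346921 + 90000 = 436921 = 661² ✓

(589, 300, 661)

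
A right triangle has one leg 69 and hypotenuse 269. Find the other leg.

b² = c² - a² = 72361 - 4761 = 67600
b = 260

260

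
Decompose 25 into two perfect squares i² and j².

We need to find integers i, j > 0 such that i² + j² = 25.
Trying i = 3: j² = 25 - 3² = 25 - 9 = 16
j = 4
Check: 3² + 4² = 9 + 16 = 25 ✓

25 = 3² + 4²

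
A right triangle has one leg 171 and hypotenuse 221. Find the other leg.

b² = c² - a² = 48841 - 29241 = 19600
b = 140

140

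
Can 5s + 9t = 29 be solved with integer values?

Step 1: Compute gcd(5, 9).
gcd(5, 9) = 1

Step 2: Check divisibility.
Does 1 divide 29? 29 = 1 x 29, so yes.

By the theorem on linear Diophantine equations, 5s + 9t = 29 has integer solutions if and only if gcd(5, 9) divides 29. Since 1 | 29, solutions exist.

Yes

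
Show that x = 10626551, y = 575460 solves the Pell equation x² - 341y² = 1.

Compute x² = 10626551² = 112923586155601
Compute 341y² = 341·575460² = 341·331154211600 = 112923586155600
x² - 341y² = 112923586155601 - 112923586155600 = 1
Since this equals 1, (10626551, 575460) is a solution.

Yes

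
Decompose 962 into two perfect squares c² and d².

We need to find integers c, d > 0 such that c² + d² = 962.
Trying c = 1: d² = 962 - 1² = 962 - 1 = 961
d = 31
Check: 1² + 31² = 1 + 961 = 962 ✓

962 = 1² + 31²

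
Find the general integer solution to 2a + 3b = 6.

Step 1: Compute gcd(2, 3) = 1.
Since 1 divides 6, solutions exist.

Step 2: Find a particular solution using extended Euclidean algorithm.
We get a₀ = -6, b₀ = 6.
Check: 2*-6 + 3*6 = 6 = 6 ✓

Step 3: Write the general solution.
a = -6 + (3/1)t = -6 + 3t
b = 6 - (2/1)t = 6 - 2t
for any integer t.

a = -6 + 3t, b = 6 - 2t for integer t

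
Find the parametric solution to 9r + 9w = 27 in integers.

Step 1: Compute gcd(9, 9) = 9.
Since 9 divides 27, solutions exist.

Step 2: Find a particular solution using extended Euclidean algorithm.
We get r₀ = 0, w₀ = 3.
Check: 9*0 + 9*3 = 27 = 27 ✓

Step 3: Write the general solution.
r = 0 + (9/9)t = 0 + 1t
w = 3 - (9/9)t = 3 - 1t
for any integer t.

r = 0 + 1t, w = 3 - 1t for integer t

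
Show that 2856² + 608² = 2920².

Compute a² + b² = 2856² + 608² = 8156736 + 369664 = 8526400
Compute c² = 2920² = 8526400
Since 8526400 = 8526400, confirmed.

Yes, it is a Pythagorean triple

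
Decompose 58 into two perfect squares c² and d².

We need to find integers c, d > 0 such that c² + d² = 58.
Trying c = 3: d² = 58 - 3² = 58 - 9 = 49
d = 7
Check: 3² + 7² = 9 + 49 = 58 ✓

58 = 3² + 7²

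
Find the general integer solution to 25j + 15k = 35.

Step 1: Compute gcd(25, 15) = 5.
Since 5 divides 35, solutions exist.

Step 2: Find a particular solution using extended Euclidean algorithm.
We get j₀ = -7, k₀ = 14.
Check: 25*-7 + 15*14 = 35 = 35 ✓

Step 3: Write the general solution.
j = -7 + (15/5)t = -7 + 3t
k = 14 - (25/5)t = 14 - 5t
for any integer t.

j = -7 + 3t, k = 14 - 5t for integer t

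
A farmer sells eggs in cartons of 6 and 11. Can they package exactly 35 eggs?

We need non-negative a, b with 6a + 11b = 35.
gcd(6, 11) = 1 divides 35.
Try a = 4: 11b = 35 - 24 = 11, so b = 1.
One way: 4 cartons of 6 and 1 cartons of 11.

Yes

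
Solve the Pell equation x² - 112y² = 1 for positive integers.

We seek the smallest positive integers (x, y) with x² - 112y² = 1, i.e., x² = 112y² + 1.
Try successive y values:
y = 1: x² = 112·1² + 1 = 113, not a perfect square
y = 2: x² = 112·2² + 1 = 449, not a perfect square
y = 3: x² = 112·3² + 1 = 1009, not a perfect square
... continuing the search (or via continued fractions) ...
y = 12: x² = 112·12² + 1 = 16129, x = 127 ✓

Verify: 127² - 112·12² = 16129 - 16128 = 1 ✓

x = 127, y = 12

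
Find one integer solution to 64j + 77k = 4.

Step 1: Check solvability.
gcd(64, 77) = 1
Since 1 divides 4, solutions exist.

Step 2: Apply extended Euclidean algorithm to find gcd.
We find integers such that 64*x0 + 77*y0 = 1

Step 3: Scale the particular solution.
Multiply by 4/1 = 4:
j = -24, k = 20

Step 4: Verify.
64*(-24) + 77*(20) = 4 = 4 ✓

j = -24, k = 20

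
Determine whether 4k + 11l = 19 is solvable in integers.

Step 1: Compute gcd(4, 11).
gcd(4, 11) = 1

Step 2: Check divisibility.
Does 1 divide 19? 19 = 1 x 19, so yes.

By the theorem on linear Diophantine equations, 4k + 11l = 19 has integer solutions if and only if gcd(4, 11) divides 19. Since 1 | 19, solutions exist.

Yes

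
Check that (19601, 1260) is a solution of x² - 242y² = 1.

Compute x² = 19601² = 384199201
Compute 242y² = 242·1260² = 242·1587600 = 384199200
x² - 242y² = 384199201 - 384199200 = 1
Since this equals 1, (19601, 1260) is a solution.

Yes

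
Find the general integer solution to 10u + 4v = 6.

Step 1: Compute gcd(10, 4) = 2.
Since 2 divides 6, solutions exist.

Step 2: Find a particular solution using extended Euclidean algorithm.
We get u₀ = 3, v₀ = -6.
Check: 10*3 + 4*-6 = 6 = 6 ✓

Step 3: Write the general solution.
u = 3 + (4/2)t = 3 + 2t
v = -6 - (10/2)t = -6 - 5t
for any integer t.

u = 3 + 2t, v = -6 - 5t for integer t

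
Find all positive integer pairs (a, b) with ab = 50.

The positive divisors of 50 are: 1, 2, 5, 10, 25, 50.
Each divisor d gives the pair (d, 50/d):
(1, 50), (2, 25), (5, 10), (10, 5), (25, 2), (50, 1)

(1, 50), (2, 25), (5, 10), (10, 5), (25, 2), (50, 1)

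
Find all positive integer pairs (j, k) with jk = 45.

The positive divisors of 45 are: 1, 3, 5, 9, 15, 45.
Each divisor d gives the pair (d, 45/d):
(1, 45), (3, 15), (5, 9), (9, 5), (15, 3), (45, 1)

(1, 45), (3, 15), (5, 9), (9, 5), (15, 3), (45, 1)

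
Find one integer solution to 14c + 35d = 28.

Step 1: Check solvability.
gcd(14, 35) = 7
Since 7 divides 28, solutions exist.

Step 2: Apply extended Euclidean algorithm to find gcd.
We find integers such that 14*x0 + 35*y0 = 7

Step 3: Scale the particular solution.
Multiply by 28/7 = 4:
c = -8, d = 4

Step 4: Verify.
14*(-8) + 35*(4) = 28 = 28 ✓

c = -8, d = 4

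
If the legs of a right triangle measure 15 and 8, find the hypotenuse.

c² = a² + b² = 15² + 8² = 225 + 64 = 289
c = 17

17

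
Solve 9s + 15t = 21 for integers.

Step 1: Check solvability.
gcd(9, 15) = 3
Since 3 divides 21, solutions exist.

Step 2: Apply extended Euclidean algorithm to find gcd.
We find integers such that 9*x0 + 15*y0 = 3

Step 3: Scale the particular solution.
Multiply by 21/3 = 7:
s = 14, t = -7

Step 4: Verify.
9*(14) + 15*(-7) = 21 = 21 ✓

s = 14, t = -7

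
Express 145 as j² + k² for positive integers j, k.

We need to find integers j, k > 0 such that j² + k² = 145.
Trying j = 1: k² = 145 - 1² = 145 - 1 = 144
k = 12
Check: 1² + 12² = 1 + 144 = 145 ✓

145 = 1² + 12²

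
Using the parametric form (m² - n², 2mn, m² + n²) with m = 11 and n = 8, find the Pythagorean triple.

a = m² - n² = 11² - 8² = 121 - 64 = 57
b = 2mn = 2·11·8 = 176
c = m² + n² = 121 + 64 = 185
Verify: 57² + 176² = 3249 + 30976 = 34225 = 185² ✓

(57, 176, 185)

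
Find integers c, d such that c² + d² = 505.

We need to find integers c, d > 0 such that c² + d² = 505.
Trying c = 8: d² = 505 - 8² = 505 - 64 = 441
d = 21
Check: 8² + 21² = 64 + 441 = 505 ✓

505 = 8² + 21²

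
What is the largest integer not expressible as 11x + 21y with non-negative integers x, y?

For two coprime denominations a and b, the Frobenius number (largest value not representable as a non-negative combination) is ab - a - b.
Here gcd(11, 21) = 1, so they are coprime.
F(11, 21) = 11·21 - 11 - 21 = 231 - 32 = 199

199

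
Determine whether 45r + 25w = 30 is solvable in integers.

Step 1: Compute gcd(45, 25).
gcd(45, 25) = 5

Step 2: Check divisibility.
Does 5 divide 30? 30 = 5 x 6, so yes.

By the theorem on linear Diophantine equations, 45r + 25w = 30 has integer solutions if and only if gcd(45, 25) divides 30. Since 5 | 30, solutions exist.

Yes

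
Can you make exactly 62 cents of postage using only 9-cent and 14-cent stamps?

We need non-negative x, y with 9x + 14y = 62.
gcd(9, 14) = 1 divides 62, so integer solutions exist, but checking x = 0..6 shows none with y ≥ 0.
So 62 cannot be made with non-negative stamp counts.

No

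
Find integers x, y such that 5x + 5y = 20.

Step 1: Check solvability.
gcd(5, 5) = 5
Since 5 divides 20, solutions exist.

Step 2: Apply extended Euclidean algorithm to find gcd.
We find integers such that 5*x0 + 5*y0 = 5

Step 3: Scale the particular solution.
Multiply by 20/5 = 4:
x = 0, y = 4

Step 4: Verify.
5*(0) + 5*(4) = 20 = 20 ✓

x = 0, y = 4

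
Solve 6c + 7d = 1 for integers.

Step 1: Check solvability.
gcd(6, 7) = 1
Since 1 divides 1, solutions exist.

Step 2: Apply extended Euclidean algorithm to find gcd.
We find integers such that 6*x0 + 7*y0 = 1

Step 3: Scale the particular solution.
Multiply by 1/1 = 1:
c = -1, d = 1

Step 4: Verify.
6*(-1) + 7*(1) = 1 = 1 ✓

c = -1, d = 1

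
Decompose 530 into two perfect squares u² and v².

We need to find integers u, v > 0 such that u² + v² = 530.
Trying u = 1: v² = 530 - 1² = 530 - 1 = 529
v = 23
Check: 1² + 23² = 1 + 529 = 530 ✓

530 = 1² + 23²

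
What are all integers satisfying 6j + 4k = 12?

Step 1: Compute gcd(6, 4) = 2.
Since 2 divides 12, solutions exist.

Step 2: Find a particular solution using extended Euclidean algorithm.
We get j₀ = 6, k₀ = -6.
Check: 6*6 + 4*-6 = 12 = 12 ✓

Step 3: Write the general solution.
j = 6 + (4/2)t = 6 + 2t
k = -6 - (6/2)t = -6 - 3t
for any integer t.

j = 6 + 2t, k = -6 - 3t for integer t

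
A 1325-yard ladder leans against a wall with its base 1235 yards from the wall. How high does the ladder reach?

The ladder, wall, and ground form a right triangle with hypotenuse 1325 and one leg 1235.
By the Pythagorean theorem: h² = 1325² - 1235² = 1755625 - 1525225 = 230400
h = √230400 = 480 yards

480 yards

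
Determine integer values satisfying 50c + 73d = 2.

Step 1: Check solvability.
gcd(50, 73) = 1
Since 1 divides 2, solutions exist.

Step 2: Apply extended Euclidean algorithm to find gcd.
We find integers such that 50*x0 + 73*y0 = 1

Step 3: Scale the particular solution.
Multiply by 2/1 = 2:
c = 38, d = -26

Step 4: Verify.
50*(38) + 73*(-26) = 2 = 2 ✓

c = 38, d = -26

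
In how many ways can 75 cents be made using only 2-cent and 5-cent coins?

We need non-negative integers (x, y) with 2x + 5y = 75.
For each x from 0 to 37, check if (75 - 2x) is a non-negative multiple of 5.
Solutions (x, y): (0,15), (5,13), (10,11), (15,9), ...
Count: 8

8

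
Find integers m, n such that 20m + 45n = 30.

Step 1: Check solvability.
gcd(20, 45) = 5
Since 5 divides 30, solutions exist.

Step 2: Apply extended Euclidean algorithm to find gcd.
We find integers such that 20*x0 + 45*y0 = 5

Step 3: Scale the particular solution.
Multiply by 30/5 = 6:
m = -12, n = 6

Step 4: Verify.
20*(-12) + 45*(6) = 30 = 30 ✓

m = -12, n = 6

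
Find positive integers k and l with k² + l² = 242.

We need to find integers k, l > 0 such that k² + l² = 242.
Trying k = 11: l² = 242 - 11² = 242 - 121 = 121
l = 11
Check: 11² + 11² = 121 + 121 = 242 ✓

242 = 11² + 11²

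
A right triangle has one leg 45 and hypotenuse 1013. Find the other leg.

b² = c² - a² = 1026169 - 2025 = 1024144
b = 1012

1012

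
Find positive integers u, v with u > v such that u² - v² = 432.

Factor: u² - v² = (u+v)(u-v) = 432.
We need two factors of 432 with the same parity.
Use u+v = 216 and u-v = 2 (product 216·2 = 432).
Adding: 2u = 218, so u = 109.
Subtracting: 2v = 214, so v = 107.
Check: 109² - 107² = 11881 - 11449 = 432 ✓

u = 109, v = 107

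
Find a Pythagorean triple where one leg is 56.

We need the other leg and hypotenuse such that 56² + x² = c².
Take x = 783, c = 785: 56² + 783² = 3136 + 613089 = 616225 = 785² ✓
Triple: (783, 56, 785)

(783, 56, 785)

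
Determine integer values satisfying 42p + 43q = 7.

Step 1: Check solvability.
gcd(42, 43) = 1
Since 1 divides 7, solutions exist.

Step 2: Apply extended Euclidean algorithm to find gcd.
We find integers such that 42*x0 + 43*y0 = 1

Step 3: Scale the particular solution.
Multiply by 7/1 = 7:
p = -7, q = 7

Step 4: Verify.
42*(-7) + 43*(7) = 7 = 7 ✓

p = -7, q = 7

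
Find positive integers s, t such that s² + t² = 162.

Search for s with 162 - s² a perfect square.
s = 9: 162 - 9² = 162 - 81 = 81 = 9² ✓
So s = 9, t = 9.

s = 9, t = 9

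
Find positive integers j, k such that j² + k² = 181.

Search for j with 181 - j² a perfect square.
j = 9: 181 - 9² = 181 - 81 = 100 = 10² ✓
So j = 9, k = 10.

j = 9, k = 10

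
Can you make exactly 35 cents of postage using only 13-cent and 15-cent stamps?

We need non-negative x, y with 13x + 15y = 35.
gcd(13, 15) = 1 divides 35, so integer solutions exist, but checking x = 0..2 shows none with y ≥ 0.
So 35 cannot be made with non-negative stamp counts.

No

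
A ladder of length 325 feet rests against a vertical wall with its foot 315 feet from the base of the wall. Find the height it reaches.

The ladder, wall, and ground form a right triangle with hypotenuse 325 and one leg 315.
By the Pythagorean theorem: h² = 325² - 315² = 105625 - 99225 = 6400
h = √6400 = 80 feet

80 feet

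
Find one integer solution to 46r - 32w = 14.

Step 1: Check solvability.
gcd(46, 32) = 2
Since 2 divides 14, solutions exist.

Step 2: Apply extended Euclidean algorithm to find gcd.
We find integers such that 46*x0 + 32*y0 = 2

Step 3: Scale the particular solution.
Multiply by 14/2 = 7:
r = 49, w = 70

Step 4: Verify.
46*(49) - 32*(70) = 14 = 14 ✓

r = 49, w = 70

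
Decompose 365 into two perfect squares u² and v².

We need to find integers u, v > 0 such that u² + v² = 365.
Trying u = 2: v² = 365 - 2² = 365 - 4 = 361
v = 19
Check: 2² + 19² = 4 + 361 = 365 ✓

365 = 2² + 19²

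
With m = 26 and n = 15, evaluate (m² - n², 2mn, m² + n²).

a = m² - n² = 676 - 225 = 451
b = 2mn = 2·26·15 = 780
c = m² + n² = 676 + 225 = 901
Verify: 451² + 780² = 203401 + 608400 = 811801 = 901² ✓

(451, 780, 901)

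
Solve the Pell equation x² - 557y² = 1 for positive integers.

We seek the smallest positive integers (x, y) with x² - 557y² = 1, i.e., x² = 557y² + 1.
Try successive y values:
y = 1: x² = 557·1² + 1 = 558, not a perfect square
y = 2: x² = 557·2² + 1 = 2229, not a perfect square
y = 3: x² = 557·3² + 1 = 5014, not a perfect square
... continuing the search (or via continued fractions) ...
y = 1180: x² = 557·1180² + 1 = 775566801, x = 27849 ✓

Verify: 27849² - 557·1180² = 775566801 - 775566800 = 1 ✓

x = 27849, y = 1180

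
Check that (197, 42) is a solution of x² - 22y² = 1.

Compute x² = 197² = 38809
Compute 22y² = 22·42² = 22·1764 = 38808
x² - 22y² = 38809 - 38808 = 1
Since this equals 1, (197, 42) is a solution.

Yes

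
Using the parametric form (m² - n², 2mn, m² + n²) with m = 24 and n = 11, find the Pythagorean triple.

a = m² - n² = 576 - 121 = 455
b = 2mn = 2·24·11 = 528
c = m² + n² = 576 + 121 = 697
Verify: 455² + 528² = 207025 + 278784 = 485809 = 697² ✓

(455, 528, 697)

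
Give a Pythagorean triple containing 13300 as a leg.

We need the other leg and hypotenuse such that 13300² + x² = c².
Take x = 9135, c = 16135: 13300² + 9135² = 176890000 + 83448225 = 260338225 = 16135² ✓
Triple: (9135, 13300, 16135)

(9135, 13300, 16135)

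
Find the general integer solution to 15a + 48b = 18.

Step 1: Compute gcd(15, 48) = 3.
Since 3 divides 18, solutions exist.

Step 2: Find a particular solution using extended Euclidean algorithm.
We get a₀ = -18, b₀ = 6.
Check: 15*-18 + 48*6 = 18 = 18 ✓

Step 3: Write the general solution.
a = -18 + (48/3)t = -18 + 16t
b = 6 - (15/3)t = 6 - 5t
for any integer t.

a = -18 + 16t, b = 6 - 5t for integer t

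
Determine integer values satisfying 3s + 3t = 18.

Step 1: Check solvability.
gcd(3, 3) = 3
Since 3 divides 18, solutions exist.

Step 2: Apply extended Euclidean algorithm to find gcd.
We find integers such that 3*x0 + 3*y0 = 3

Step 3: Scale the particular solution.
Multiply by 18/3 = 6:
s = 0, t = 6

Step 4: Verify.
3*(0) + 3*(6) = 18 = 18 ✓

s = 0, t = 6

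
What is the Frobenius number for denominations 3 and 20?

For two coprime denominations a and b, the Frobenius number (largest value not representable as a non-negative combination) is ab - a - b.
Here gcd(3, 20) = 1, so they are coprime.
F(3, 20) = 3·20 - 3 - 20 = 60 - 23 = 37

37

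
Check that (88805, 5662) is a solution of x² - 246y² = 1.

Compute x² = 88805² = 7886328025
Compute 246y² = 246·5662² = 246·32058244 = 7886328024
x² - 246y² = 7886328025 - 7886328024 = 1
Since this equals 1, (88805, 5662) is a solution.

Yes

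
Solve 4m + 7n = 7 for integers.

Step 1: Check solvability.
gcd(4, 7) = 1
Since 1 divides 7, solutions exist.

Step 2: Apply extended Euclidean algorithm to find gcd.
We find integers such that 4*x0 + 7*y0 = 1

Step 3: Scale the particular solution.
Multiply by 7/1 = 7:
m = 14, n = -7

Step 4: Verify.
4*(14) + 7*(-7) = 7 = 7 ✓

m = 14, n = -7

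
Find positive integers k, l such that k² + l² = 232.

Search for k with 232 - k² a perfect square.
k = 6: 232 - 6² = 232 - 36 = 196 = 14² ✓
So k = 6, l = 14.

k = 6, l = 14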